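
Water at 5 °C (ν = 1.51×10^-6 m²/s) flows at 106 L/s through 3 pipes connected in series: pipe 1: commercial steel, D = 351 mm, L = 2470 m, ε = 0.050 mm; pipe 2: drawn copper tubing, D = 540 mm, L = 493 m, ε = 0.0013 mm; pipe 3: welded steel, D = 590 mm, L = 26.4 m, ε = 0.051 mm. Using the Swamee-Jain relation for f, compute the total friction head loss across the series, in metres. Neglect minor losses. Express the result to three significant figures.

H ≈ 7.12 m

Pipe 1: V = 1.095 m/s, Re = 2.55×10^5, ε/D = 1.42×10^-4, f = 0.01616, h_1 = f(L/D)V²/2g = 6.958 m
Pipe 2: V = 0.4628 m/s, Re = 1.66×10^5, ε/D = 2.41×10^-6, f = 0.01614, h_2 = f(L/D)V²/2g = 0.1609 m
Pipe 3: V = 0.3877 m/s, Re = 1.51×10^5, ε/D = 8.64×10^-5, f = 0.01705, h_3 = f(L/D)V²/2g = 0.005846 m
Series → Q common, losses add: H = Σh = 7.124 m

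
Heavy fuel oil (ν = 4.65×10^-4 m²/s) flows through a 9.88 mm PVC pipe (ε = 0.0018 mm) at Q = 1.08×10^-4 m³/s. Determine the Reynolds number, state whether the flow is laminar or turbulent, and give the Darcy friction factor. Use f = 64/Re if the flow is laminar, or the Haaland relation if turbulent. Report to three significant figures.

V = 4Q/(πD²) = 1.409 m/s
Re = VD/ν = 1.409·0.00988/4.65×10^-4 = 29.9
Re < 2300 → laminar → f = 64/Re = 2.138

Re ≈ 29.9; laminar; f = 64/Re ≈ 2.14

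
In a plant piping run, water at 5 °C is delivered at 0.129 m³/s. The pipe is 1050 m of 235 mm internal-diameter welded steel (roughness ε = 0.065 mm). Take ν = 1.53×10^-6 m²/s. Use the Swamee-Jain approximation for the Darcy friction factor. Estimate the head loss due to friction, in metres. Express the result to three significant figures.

h_f ≈ 32.8 m

V = 4Q/(πD²) = 4·0.129/(π·0.235²) = 2.974 m/s
Re = VD/ν = 2.974·0.235/1.53×10^-6 = 4.57×10^5 → turbulent
ε/D = 0.065/235 = 2.77×10^-4
Swamee-Jain: f = 0.01629
h_f = f(L/D)V²/(2g) = 0.01629·(1050/0.235)·2.974²/(2·9.81) = 32.82 m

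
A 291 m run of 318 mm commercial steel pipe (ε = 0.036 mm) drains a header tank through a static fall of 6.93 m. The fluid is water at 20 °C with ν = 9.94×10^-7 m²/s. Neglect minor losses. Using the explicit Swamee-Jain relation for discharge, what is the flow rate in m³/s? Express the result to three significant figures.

Swamee-Jain (Type II): Q = -0.965·√(gD⁵h_f/L)·ln[ε/(3.7D) + √(3.17ν²L/(gD³h_f))]
√(gD⁵h_f/L) = √(9.81·0.318⁵·6.93/291) = 0.02756
ε/(3.7D) = 3.06×10^-5; √(3.17ν²L/(gD³h_f)) = 2.04×10^-5
Q = -0.965·0.02756·ln(5.101×10^-5) = 0.2629 m³/s
Check: V = 3.31 m/s, Re = 1.06×10^6, f = 0.01364, h_f = 6.97 m ≈ 6.93 m ✓

Q ≈ 0.263 m³/s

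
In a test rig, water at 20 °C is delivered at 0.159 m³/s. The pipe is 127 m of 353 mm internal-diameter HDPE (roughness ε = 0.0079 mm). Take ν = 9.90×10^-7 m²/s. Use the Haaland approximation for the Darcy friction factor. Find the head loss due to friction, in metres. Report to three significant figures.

h_f ≈ 0.630 m

V = 4Q/(πD²) = 4·0.159/(π·0.353²) = 1.625 m/s
Re = VD/ν = 1.625·0.353/9.90×10^-7 = 5.79×10^5 → turbulent
ε/D = 0.0079/353 = 2.24×10^-5
Haaland: f = 0.01302
h_f = f(L/D)V²/(2g) = 0.01302·(127/0.353)·1.625²/(2·9.81) = 0.6301 m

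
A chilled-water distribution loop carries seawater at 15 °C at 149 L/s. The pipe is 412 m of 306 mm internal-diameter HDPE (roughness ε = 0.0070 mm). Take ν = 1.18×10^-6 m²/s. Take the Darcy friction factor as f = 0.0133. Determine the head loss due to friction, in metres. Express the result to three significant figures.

h_f ≈ 3.75 m

V = 4Q/(πD²) = 4·0.149/(π·0.306²) = 2.026 m/s
h_f = f(L/D)V²/(2g) = 0.01330·(412/0.306)·2.026²/(2·9.81) = 3.747 m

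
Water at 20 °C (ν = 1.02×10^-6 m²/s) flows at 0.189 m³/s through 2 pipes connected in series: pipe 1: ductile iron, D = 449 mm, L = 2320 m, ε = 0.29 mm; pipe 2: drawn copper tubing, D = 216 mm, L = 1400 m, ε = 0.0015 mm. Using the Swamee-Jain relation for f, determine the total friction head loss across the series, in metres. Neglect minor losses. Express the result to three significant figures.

Pipe 1: V = 1.194 m/s, Re = 5.25×10^5, ε/D = 6.46×10^-4, f = 0.01859, h_1 = f(L/D)V²/2g = 6.977 m
Pipe 2: V = 5.158 m/s, Re = 1.09×10^6, ε/D = 6.94×10^-6, f = 0.01162, h_2 = f(L/D)V²/2g = 102.1 m
Series → Q common, losses add: H = Σh = 109.1 m

H ≈ 109 m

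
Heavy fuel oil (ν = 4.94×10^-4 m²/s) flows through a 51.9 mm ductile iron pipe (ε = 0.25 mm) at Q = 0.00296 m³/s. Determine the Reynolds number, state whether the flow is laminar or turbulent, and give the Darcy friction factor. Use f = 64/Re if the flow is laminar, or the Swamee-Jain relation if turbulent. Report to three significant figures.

Re ≈ 147; laminar; f = 64/Re ≈ 0.435

V = 4Q/(πD²) = 1.399 m/s
Re = VD/ν = 1.399·0.0519/4.94×10^-4 = 147
Re < 2300 → laminar → f = 64/Re = 0.4354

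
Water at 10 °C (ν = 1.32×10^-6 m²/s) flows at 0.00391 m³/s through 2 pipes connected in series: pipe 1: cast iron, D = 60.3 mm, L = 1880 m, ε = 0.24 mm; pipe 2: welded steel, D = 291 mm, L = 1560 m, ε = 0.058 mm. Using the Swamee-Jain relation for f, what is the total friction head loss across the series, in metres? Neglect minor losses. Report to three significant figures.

H ≈ 90.5 m

Pipe 1: V = 1.369 m/s, Re = 6.25×10^4, ε/D = 0.00398, f = 0.03038, h_1 = f(L/D)V²/2g = 90.49 m
Pipe 2: V = 0.05879 m/s, Re = 1.30×10^4, ε/D = 1.99×10^-4, f = 0.02927, h_2 = f(L/D)V²/2g = 0.02764 m
Series → Q common, losses add: H = Σh = 90.51 m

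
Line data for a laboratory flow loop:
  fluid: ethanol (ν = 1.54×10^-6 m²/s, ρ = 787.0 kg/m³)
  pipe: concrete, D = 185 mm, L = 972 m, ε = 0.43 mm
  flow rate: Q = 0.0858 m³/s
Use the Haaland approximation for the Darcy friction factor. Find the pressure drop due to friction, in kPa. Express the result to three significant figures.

V = 4Q/(πD²) = 4·0.0858/(π·0.185²) = 3.192 m/s
Re = VD/ν = 3.192·0.185/1.54×10^-6 = 3.83×10^5 → turbulent
ε/D = 0.43/185 = 0.00232
Haaland: f = 0.02481
h_f = f(L/D)V²/(2g) = 0.02481·(972/0.185)·3.192²/(2·9.81) = 67.69 m
Δp = ρg·h_f = 787.0·9.81·67.69 = 522.6 kPa

Δp ≈ 523 kPa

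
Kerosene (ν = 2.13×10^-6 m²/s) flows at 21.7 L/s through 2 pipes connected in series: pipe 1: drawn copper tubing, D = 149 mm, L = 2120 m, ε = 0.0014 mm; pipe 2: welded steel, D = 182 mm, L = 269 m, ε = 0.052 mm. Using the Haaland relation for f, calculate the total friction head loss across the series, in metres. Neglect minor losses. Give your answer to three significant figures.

H ≈ 21.7 m

Pipe 1: V = 1.245 m/s, Re = 8.71×10^4, ε/D = 9.40×10^-6, f = 0.01838, h_1 = f(L/D)V²/2g = 20.65 m
Pipe 2: V = 0.8341 m/s, Re = 7.13×10^4, ε/D = 2.86×10^-4, f = 0.02023, h_2 = f(L/D)V²/2g = 1.060 m
Series → Q common, losses add: H = Σh = 21.71 m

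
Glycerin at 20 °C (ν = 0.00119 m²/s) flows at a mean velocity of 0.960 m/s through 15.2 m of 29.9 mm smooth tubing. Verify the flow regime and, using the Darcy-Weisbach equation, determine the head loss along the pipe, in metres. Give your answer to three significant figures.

Re = VD/ν = 0.960·0.02990/0.00119 = 24.1 → laminar (Re < 2300)
f = 64/Re = 2.653
h_f = f(L/D)V²/(2g) = 2.653·(15.2/0.02990)·0.960²/(2·9.81) = 63.36 m

h_f ≈ 63.4 m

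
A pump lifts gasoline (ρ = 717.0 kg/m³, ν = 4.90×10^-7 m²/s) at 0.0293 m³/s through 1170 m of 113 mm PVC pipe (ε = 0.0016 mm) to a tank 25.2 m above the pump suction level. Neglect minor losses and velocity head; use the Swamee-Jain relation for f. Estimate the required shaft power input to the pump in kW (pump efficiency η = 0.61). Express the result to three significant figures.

P_shaft ≈ 27.8 kW

V = 4Q/(πD²) = 2.922 m/s; Re = 6.74×10^5; ε/D = 1.42×10^-5; f = 0.01269
h_f = f(L/D)V²/2g = 57.16 m
Total head H = z + h_f = 25.2 + 57.16 = 82.36 m
P_hyd = ρgQH = 717.0·9.81·0.0293·82.36 = 16.97 kW
P_shaft = P_hyd/η = 16.97/0.61 = 27.83 kW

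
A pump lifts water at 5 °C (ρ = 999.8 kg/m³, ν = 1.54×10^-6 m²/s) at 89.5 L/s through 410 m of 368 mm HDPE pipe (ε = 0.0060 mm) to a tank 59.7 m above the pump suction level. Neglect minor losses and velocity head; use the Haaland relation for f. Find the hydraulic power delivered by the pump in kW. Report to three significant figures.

V = 4Q/(πD²) = 0.8415 m/s; Re = 2.01×10^5; ε/D = 1.63×10^-5; f = 0.01558
h_f = f(L/D)V²/2g = 0.6266 m
Total head H = z + h_f = 59.7 + 0.6266 = 60.33 m
P_hyd = ρgQH = 999.8·9.81·0.0895·60.33 = 52.96 kW

P_hyd ≈ 53.0 kW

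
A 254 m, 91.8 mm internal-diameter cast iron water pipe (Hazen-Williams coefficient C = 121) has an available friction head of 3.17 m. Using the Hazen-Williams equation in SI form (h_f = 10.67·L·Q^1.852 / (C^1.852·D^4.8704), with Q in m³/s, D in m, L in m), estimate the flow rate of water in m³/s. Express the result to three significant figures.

Rearranging: Q = [h_f·C^1.852·D^4.8704 / (10.67·L)]^(1/1.852)
Q = [3.17·121^1.852·0.0918^4.8704 / (10.67·254)]^0.540 = 0.005918 m³/s

Q ≈ 0.00592 m³/s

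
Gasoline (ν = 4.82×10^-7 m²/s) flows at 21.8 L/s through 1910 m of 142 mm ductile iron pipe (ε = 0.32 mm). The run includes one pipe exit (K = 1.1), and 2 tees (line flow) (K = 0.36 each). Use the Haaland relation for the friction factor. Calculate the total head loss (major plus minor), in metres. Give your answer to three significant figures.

V = 4Q/(πD²) = 1.377 m/s; V²/2g = 0.09658 m
Re = 4.06×10^5, ε/D = 0.00225 → f = 0.02459 (Haaland)
Major: h_f = f(L/D)·V²/2g = 0.02459·13451·0.09658 = 31.95 m
Minor: ΣK = 1.82; h_m = ΣK·V²/2g = 0.1758 m
Total H_L = 31.95 + 0.1758 = 32.13 m

H_L ≈ 32.1 m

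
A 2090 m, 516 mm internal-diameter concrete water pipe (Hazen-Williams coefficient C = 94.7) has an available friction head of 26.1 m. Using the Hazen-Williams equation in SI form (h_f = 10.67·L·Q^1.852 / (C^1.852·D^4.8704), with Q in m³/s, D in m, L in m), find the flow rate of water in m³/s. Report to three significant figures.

Rearranging: Q = [h_f·C^1.852·D^4.8704 / (10.67·L)]^(1/1.852)
Q = [26.1·94.7^1.852·0.516^4.8704 / (10.67·2090)]^0.540 = 0.4342 m³/s

Q ≈ 0.434 m³/s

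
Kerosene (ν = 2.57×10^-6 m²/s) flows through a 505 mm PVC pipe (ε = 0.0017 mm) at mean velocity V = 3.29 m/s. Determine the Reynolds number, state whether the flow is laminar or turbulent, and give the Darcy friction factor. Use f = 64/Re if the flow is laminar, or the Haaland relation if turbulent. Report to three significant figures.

Re ≈ 6.46×10^5; turbulent; f ≈ 0.0125

Re = VD/ν = 3.290·0.505/2.57×10^-6 = 6.46×10^5
Re > 4000 → turbulent; ε/D = 3.37×10^-6
Haaland: f = 0.01253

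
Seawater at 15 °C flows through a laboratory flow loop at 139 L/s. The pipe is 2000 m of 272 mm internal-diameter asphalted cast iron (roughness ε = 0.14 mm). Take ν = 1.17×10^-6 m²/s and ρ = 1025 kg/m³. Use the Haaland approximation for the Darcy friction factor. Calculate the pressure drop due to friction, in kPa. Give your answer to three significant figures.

V = 4Q/(πD²) = 4·0.139/(π·0.272²) = 2.392 m/s
Re = VD/ν = 2.392·0.272/1.17×10^-6 = 5.56×10^5 → turbulent
ε/D = 0.14/272 = 5.15×10^-4
Haaland: f = 0.01759
h_f = f(L/D)V²/(2g) = 0.01759·(2000/0.272)·2.392²/(2·9.81) = 37.73 m
Δp = ρg·h_f = 1025·9.81·37.73 = 379.4 kPa

Δp ≈ 379 kPa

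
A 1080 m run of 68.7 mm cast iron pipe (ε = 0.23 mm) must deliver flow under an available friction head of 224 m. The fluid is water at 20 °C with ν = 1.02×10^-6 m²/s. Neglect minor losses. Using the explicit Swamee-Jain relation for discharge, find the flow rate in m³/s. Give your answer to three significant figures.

Swamee-Jain (Type II): Q = -0.965·√(gD⁵h_f/L)·ln[ε/(3.7D) + √(3.17ν²L/(gD³h_f))]
√(gD⁵h_f/L) = √(9.81·0.0687⁵·224/1080) = 0.001765
ε/(3.7D) = 9.05×10^-4; √(3.17ν²L/(gD³h_f)) = 7.07×10^-5
Q = -0.965·0.001765·ln(9.755×10^-4) = 0.01180 m³/s
Check: V = 3.18 m/s, Re = 2.14×10^5, f = 0.02775, h_f = 225 m ≈ 224 m ✓

Q ≈ 0.0118 m³/s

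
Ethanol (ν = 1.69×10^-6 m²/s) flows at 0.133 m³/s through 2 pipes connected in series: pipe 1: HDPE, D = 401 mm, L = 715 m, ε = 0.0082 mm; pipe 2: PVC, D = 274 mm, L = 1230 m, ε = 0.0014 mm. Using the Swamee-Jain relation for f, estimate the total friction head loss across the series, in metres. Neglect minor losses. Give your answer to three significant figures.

Pipe 1: V = 1.053 m/s, Re = 2.50×10^5, ε/D = 2.04×10^-5, f = 0.01509, h_1 = f(L/D)V²/2g = 1.521 m
Pipe 2: V = 2.256 m/s, Re = 3.66×10^5, ε/D = 5.11×10^-6, f = 0.01392, h_2 = f(L/D)V²/2g = 16.21 m
Series → Q common, losses add: H = Σh = 17.73 m

H ≈ 17.7 m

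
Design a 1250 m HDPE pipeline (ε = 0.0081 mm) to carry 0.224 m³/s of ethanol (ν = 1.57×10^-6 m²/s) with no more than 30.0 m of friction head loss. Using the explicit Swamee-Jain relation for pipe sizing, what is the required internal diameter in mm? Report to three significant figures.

Swamee-Jain (Type III): D = 0.66·[ε^1.25·(LQ²/(gh_f))^4.75 + ν·Q^9.4·(L/(gh_f))^5.2]^0.04
LQ²/(gh_f) = 0.2131; L/(gh_f) = 4.247
Term 1 = ε^1.25·(…)^4.75 = 2.80×10^-10; Term 2 = ν·Q^9.4·(…)^5.2 = 2.26×10^-9
D = 0.66·(2.80×10^-10 + 2.26×10^-9)^0.04 = 0.2991 m = 299 mm
Check: V = 3.19 m/s, Re = 6.07×10^5, f = 0.01312, h_f = 28.4 m ≈ 30.0 m ✓

D ≈ 299 mm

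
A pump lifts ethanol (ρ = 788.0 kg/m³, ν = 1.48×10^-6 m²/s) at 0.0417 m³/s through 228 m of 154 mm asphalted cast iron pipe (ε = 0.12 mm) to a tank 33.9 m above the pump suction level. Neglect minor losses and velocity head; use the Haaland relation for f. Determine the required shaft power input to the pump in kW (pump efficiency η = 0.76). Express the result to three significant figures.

V = 4Q/(πD²) = 2.239 m/s; Re = 2.33×10^5; ε/D = 7.79×10^-4; f = 0.01980
h_f = f(L/D)V²/2g = 7.487 m
Total head H = z + h_f = 33.9 + 7.487 = 41.39 m
P_hyd = ρgQH = 788.0·9.81·0.0417·41.39 = 13.34 kW
P_shaft = P_hyd/η = 13.34/0.76 = 17.55 kW

P_shaft ≈ 17.6 kW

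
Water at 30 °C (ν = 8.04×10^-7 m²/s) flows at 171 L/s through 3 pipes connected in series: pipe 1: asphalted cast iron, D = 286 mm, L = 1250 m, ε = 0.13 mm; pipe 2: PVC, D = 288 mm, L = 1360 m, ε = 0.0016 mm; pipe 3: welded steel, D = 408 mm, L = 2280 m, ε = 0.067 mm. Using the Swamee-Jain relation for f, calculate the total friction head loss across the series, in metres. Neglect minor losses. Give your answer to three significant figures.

Pipe 1: V = 2.662 m/s, Re = 9.47×10^5, ε/D = 4.55×10^-4, f = 0.01702, h_1 = f(L/D)V²/2g = 26.86 m
Pipe 2: V = 2.625 m/s, Re = 9.40×10^5, ε/D = 5.56×10^-6, f = 0.01186, h_2 = f(L/D)V²/2g = 19.67 m
Pipe 3: V = 1.308 m/s, Re = 6.64×10^5, ε/D = 1.64×10^-4, f = 0.01479, h_3 = f(L/D)V²/2g = 7.207 m
Series → Q common, losses add: H = Σh = 53.73 m

H ≈ 53.7 m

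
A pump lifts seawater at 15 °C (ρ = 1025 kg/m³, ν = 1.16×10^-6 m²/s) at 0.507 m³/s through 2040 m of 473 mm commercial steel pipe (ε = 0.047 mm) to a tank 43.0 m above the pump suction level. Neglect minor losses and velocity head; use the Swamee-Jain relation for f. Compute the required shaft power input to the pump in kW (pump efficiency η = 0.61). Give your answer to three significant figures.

P_shaft ≈ 563 kW

V = 4Q/(πD²) = 2.885 m/s; Re = 1.18×10^6; ε/D = 9.94×10^-5; f = 0.01332
h_f = f(L/D)V²/2g = 24.38 m
Total head H = z + h_f = 43.0 + 24.38 = 67.38 m
P_hyd = ρgQH = 1025·9.81·0.507·67.38 = 343.5 kW
P_shaft = P_hyd/η = 343.5/0.61 = 563.2 kW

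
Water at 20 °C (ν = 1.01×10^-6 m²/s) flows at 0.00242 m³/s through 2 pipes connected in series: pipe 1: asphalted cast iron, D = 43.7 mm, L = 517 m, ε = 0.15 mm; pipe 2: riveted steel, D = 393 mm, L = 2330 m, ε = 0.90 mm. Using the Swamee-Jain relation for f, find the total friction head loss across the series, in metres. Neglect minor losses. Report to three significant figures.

H ≈ 45.8 m

Pipe 1: V = 1.613 m/s, Re = 6.98×10^4, ε/D = 0.00343, f = 0.02915, h_1 = f(L/D)V²/2g = 45.75 m
Pipe 2: V = 0.01995 m/s, Re = 7760, ε/D = 0.00229, f = 0.03658, h_2 = f(L/D)V²/2g = 0.004399 m
Series → Q common, losses add: H = Σh = 45.76 m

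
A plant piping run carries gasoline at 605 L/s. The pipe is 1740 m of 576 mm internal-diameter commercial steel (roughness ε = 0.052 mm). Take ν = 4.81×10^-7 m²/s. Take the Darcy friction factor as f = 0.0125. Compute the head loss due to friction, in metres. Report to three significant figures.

V = 4Q/(πD²) = 4·0.605/(π·0.576²) = 2.322 m/s
h_f = f(L/D)V²/(2g) = 0.01250·(1740/0.576)·2.322²/(2·9.81) = 10.37 m

h_f ≈ 10.4 m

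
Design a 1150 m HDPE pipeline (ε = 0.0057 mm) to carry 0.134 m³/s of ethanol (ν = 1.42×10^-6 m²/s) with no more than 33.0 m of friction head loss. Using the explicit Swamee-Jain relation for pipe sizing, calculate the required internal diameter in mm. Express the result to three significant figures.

Swamee-Jain (Type III): D = 0.66·[ε^1.25·(LQ²/(gh_f))^4.75 + ν·Q^9.4·(L/(gh_f))^5.2]^0.04
LQ²/(gh_f) = 0.06379; L/(gh_f) = 3.552
Term 1 = ε^1.25·(…)^4.75 = 5.85×10^-13; Term 2 = ν·Q^9.4·(…)^5.2 = 6.45×10^-12
D = 0.66·(5.85×10^-13 + 6.45×10^-12)^0.04 = 0.2363 m = 236 mm
Check: V = 3.06 m/s, Re = 5.08×10^5, f = 0.01343, h_f = 31.1 m ≈ 33.0 m ✓

D ≈ 236 mm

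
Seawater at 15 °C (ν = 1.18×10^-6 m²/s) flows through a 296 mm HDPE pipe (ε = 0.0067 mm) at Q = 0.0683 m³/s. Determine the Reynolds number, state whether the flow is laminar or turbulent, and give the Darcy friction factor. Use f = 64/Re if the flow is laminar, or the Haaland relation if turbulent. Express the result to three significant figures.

V = 4Q/(πD²) = 0.9925 m/s
Re = VD/ν = 0.9925·0.296/1.18×10^-6 = 2.49×10^5
Re > 4000 → turbulent; ε/D = 2.26×10^-5
Haaland: f = 0.01502

Re ≈ 2.49×10^5; turbulent; f ≈ 0.0150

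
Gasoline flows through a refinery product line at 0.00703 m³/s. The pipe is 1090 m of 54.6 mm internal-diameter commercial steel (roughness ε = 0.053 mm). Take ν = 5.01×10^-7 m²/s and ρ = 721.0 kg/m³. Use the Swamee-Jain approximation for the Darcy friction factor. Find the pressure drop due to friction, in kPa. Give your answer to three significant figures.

V = 4Q/(πD²) = 4·0.00703/(π·0.0546²) = 3.002 m/s
Re = VD/ν = 3.002·0.0546/5.01×10^-7 = 3.27×10^5 → turbulent
ε/D = 0.053/54.6 = 9.71×10^-4
Swamee-Jain: f = 0.02054
h_f = f(L/D)V²/(2g) = 0.02054·(1090/0.0546)·3.002²/(2·9.81) = 188.4 m
Δp = ρg·h_f = 721.0·9.81·188.4 = 1333 kPa

Δp ≈ 1330 kPa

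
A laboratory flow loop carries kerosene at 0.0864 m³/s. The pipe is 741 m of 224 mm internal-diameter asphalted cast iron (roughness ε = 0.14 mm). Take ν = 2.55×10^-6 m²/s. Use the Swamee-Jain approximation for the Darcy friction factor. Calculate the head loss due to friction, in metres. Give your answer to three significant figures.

V = 4Q/(πD²) = 4·0.0864/(π·0.224²) = 2.192 m/s
Re = VD/ν = 2.192·0.224/2.55×10^-6 = 1.93×10^5 → turbulent
ε/D = 0.14/224 = 6.25×10^-4
Swamee-Jain: f = 0.01962
h_f = f(L/D)V²/(2g) = 0.01962·(741/0.224)·2.192²/(2·9.81) = 15.90 m

h_f ≈ 15.9 m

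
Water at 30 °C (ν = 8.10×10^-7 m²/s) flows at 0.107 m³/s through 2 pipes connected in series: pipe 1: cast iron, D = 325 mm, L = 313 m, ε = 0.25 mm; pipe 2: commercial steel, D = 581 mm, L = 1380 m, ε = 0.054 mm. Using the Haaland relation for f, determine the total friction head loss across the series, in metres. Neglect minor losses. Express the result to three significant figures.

H ≈ 1.86 m

Pipe 1: V = 1.290 m/s, Re = 5.18×10^5, ε/D = 7.69×10^-4, f = 0.01908, h_1 = f(L/D)V²/2g = 1.558 m
Pipe 2: V = 0.4036 m/s, Re = 2.89×10^5, ε/D = 9.29×10^-5, f = 0.01525, h_2 = f(L/D)V²/2g = 0.3006 m
Series → Q common, losses add: H = Σh = 1.859 m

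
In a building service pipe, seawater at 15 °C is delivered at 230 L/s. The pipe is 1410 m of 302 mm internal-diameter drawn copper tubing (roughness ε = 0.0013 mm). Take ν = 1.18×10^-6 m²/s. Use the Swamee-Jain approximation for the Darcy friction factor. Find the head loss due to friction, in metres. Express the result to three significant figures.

V = 4Q/(πD²) = 4·0.230/(π·0.302²) = 3.211 m/s
Re = VD/ν = 3.211·0.302/1.18×10^-6 = 8.22×10^5 → turbulent
ε/D = 0.0013/302 = 4.30×10^-6
Swamee-Jain: f = 0.01210
h_f = f(L/D)V²/(2g) = 0.01210·(1410/0.302)·3.211²/(2·9.81) = 29.68 m

h_f ≈ 29.7 m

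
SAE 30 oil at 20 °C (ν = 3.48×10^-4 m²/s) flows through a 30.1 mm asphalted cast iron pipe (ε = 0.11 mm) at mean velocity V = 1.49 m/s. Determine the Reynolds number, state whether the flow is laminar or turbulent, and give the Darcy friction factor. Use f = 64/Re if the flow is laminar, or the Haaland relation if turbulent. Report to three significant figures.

Re = VD/ν = 1.490·0.0301/3.48×10^-4 = 129
Re < 2300 → laminar → f = 64/Re = 0.4966

Re ≈ 129; laminar; f = 64/Re ≈ 0.497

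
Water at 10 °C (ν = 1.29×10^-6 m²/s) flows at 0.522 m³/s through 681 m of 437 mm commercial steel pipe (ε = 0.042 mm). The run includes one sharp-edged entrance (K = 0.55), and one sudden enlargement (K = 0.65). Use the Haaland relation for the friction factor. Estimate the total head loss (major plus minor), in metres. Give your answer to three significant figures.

V = 4Q/(πD²) = 3.480 m/s; V²/2g = 0.6174 m
Re = 1.18×10^6, ε/D = 9.61×10^-5 → f = 0.01310 (Haaland)
Major: h_f = f(L/D)·V²/2g = 0.01310·1558·0.6174 = 12.60 m
Minor: ΣK = 1.20; h_m = ΣK·V²/2g = 0.7408 m
Total H_L = 12.60 + 0.7408 = 13.34 m

H_L ≈ 13.3 m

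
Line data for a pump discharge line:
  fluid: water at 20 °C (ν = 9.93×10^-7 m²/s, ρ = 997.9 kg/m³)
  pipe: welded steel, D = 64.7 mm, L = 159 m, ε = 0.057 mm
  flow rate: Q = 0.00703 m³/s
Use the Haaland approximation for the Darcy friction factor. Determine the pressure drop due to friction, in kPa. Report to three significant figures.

V = 4Q/(πD²) = 4·0.00703/(π·0.0647²) = 2.138 m/s
Re = VD/ν = 2.138·0.0647/9.93×10^-7 = 1.39×10^5 → turbulent
ε/D = 0.057/64.7 = 8.81×10^-4
Haaland: f = 0.02093
h_f = f(L/D)V²/(2g) = 0.02093·(159/0.0647)·2.138²/(2·9.81) = 11.99 m
Δp = ρg·h_f = 997.9·9.81·11.99 = 117.4 kPa

Δp ≈ 117 kPa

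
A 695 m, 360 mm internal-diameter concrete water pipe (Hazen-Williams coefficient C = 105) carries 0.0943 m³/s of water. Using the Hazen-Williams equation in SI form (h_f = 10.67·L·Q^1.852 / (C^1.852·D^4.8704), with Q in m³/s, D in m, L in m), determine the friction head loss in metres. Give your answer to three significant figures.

h_f = 10.67·695·0.0943^1.852 / (105^1.852·0.360^4.8704) = 2.447 m

h_f ≈ 2.45 m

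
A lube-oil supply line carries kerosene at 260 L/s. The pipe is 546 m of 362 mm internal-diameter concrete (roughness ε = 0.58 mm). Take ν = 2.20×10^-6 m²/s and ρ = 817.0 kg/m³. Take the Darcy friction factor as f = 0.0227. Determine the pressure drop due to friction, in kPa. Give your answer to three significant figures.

Δp ≈ 89.3 kPa

V = 4Q/(πD²) = 4·0.260/(π·0.362²) = 2.526 m/s
h_f = f(L/D)V²/(2g) = 0.02270·(546/0.362)·2.526²/(2·9.81) = 11.14 m
Δp = ρg·h_f = 817.0·9.81·11.14 = 89.26 kPa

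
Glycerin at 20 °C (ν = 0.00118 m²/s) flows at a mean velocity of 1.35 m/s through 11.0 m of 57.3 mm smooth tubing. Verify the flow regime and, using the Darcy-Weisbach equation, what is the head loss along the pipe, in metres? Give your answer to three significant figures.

Re = VD/ν = 1.35·0.05730/0.00118 = 65.6 → laminar (Re < 2300)
f = 64/Re = 0.9763
h_f = f(L/D)V²/(2g) = 0.9763·(11.0/0.05730)·1.35²/(2·9.81) = 17.41 m

h_f ≈ 17.4 m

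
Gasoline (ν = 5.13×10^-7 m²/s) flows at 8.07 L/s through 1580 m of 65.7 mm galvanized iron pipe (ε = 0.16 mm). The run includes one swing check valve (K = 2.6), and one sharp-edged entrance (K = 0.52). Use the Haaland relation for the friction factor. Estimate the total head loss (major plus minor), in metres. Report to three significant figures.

V = 4Q/(πD²) = 2.380 m/s; V²/2g = 0.2888 m
Re = 3.05×10^5, ε/D = 0.00244 → f = 0.02520 (Haaland)
Major: h_f = f(L/D)·V²/2g = 0.02520·24049·0.2888 = 175.0 m
Minor: ΣK = 3.12; h_m = ΣK·V²/2g = 0.9011 m
Total H_L = 175.0 + 0.9011 = 176.0 m

H_L ≈ 176 m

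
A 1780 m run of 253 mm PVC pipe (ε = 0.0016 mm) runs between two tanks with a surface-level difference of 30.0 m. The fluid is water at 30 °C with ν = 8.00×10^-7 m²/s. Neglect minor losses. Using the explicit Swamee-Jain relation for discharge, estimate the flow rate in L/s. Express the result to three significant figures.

Swamee-Jain (Type II): Q = -0.965·√(gD⁵h_f/L)·ln[ε/(3.7D) + √(3.17ν²L/(gD³h_f))]
√(gD⁵h_f/L) = √(9.81·0.253⁵·30.0/1780) = 0.01309
ε/(3.7D) = 1.71×10^-6; √(3.17ν²L/(gD³h_f)) = 2.75×10^-5
Q = -0.965·0.01309·ln(2.924×10^-5) = 0.1319 m³/s
Check: V = 2.62 m/s, Re = 8.30×10^5, f = 0.01212, h_f = 29.9 m ≈ 30.0 m ✓

Q ≈ 132 L/s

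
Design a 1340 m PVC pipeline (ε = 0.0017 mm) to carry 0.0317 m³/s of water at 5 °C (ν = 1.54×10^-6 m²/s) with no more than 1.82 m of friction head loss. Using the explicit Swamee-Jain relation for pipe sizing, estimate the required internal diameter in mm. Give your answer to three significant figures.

D ≈ 259 mm

Swamee-Jain (Type III): D = 0.66·[ε^1.25·(LQ²/(gh_f))^4.75 + ν·Q^9.4·(L/(gh_f))^5.2]^0.04
LQ²/(gh_f) = 0.07542; L/(gh_f) = 75.05
Term 1 = ε^1.25·(…)^4.75 = 2.86×10^-13; Term 2 = ν·Q^9.4·(…)^5.2 = 7.07×10^-11
D = 0.66·(2.86×10^-13 + 7.07×10^-11)^0.04 = 0.2592 m = 259 mm
Check: V = 0.601 m/s, Re = 1.01×10^5, f = 0.01786, h_f = 1.70 m ≈ 1.82 m ✓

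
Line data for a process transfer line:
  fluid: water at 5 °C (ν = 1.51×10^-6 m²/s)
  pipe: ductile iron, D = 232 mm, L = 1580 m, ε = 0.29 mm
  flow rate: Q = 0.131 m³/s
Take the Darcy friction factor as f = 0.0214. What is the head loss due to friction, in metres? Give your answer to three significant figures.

h_f ≈ 71.3 m

V = 4Q/(πD²) = 4·0.131/(π·0.232²) = 3.099 m/s
h_f = f(L/D)V²/(2g) = 0.02140·(1580/0.232)·3.099²/(2·9.81) = 71.33 m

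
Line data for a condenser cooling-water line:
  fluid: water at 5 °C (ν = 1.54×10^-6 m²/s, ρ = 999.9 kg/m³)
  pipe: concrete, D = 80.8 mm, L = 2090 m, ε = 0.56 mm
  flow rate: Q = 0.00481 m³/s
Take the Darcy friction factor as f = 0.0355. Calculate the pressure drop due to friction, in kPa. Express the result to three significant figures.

V = 4Q/(πD²) = 4·0.00481/(π·0.0808²) = 0.9381 m/s
h_f = f(L/D)V²/(2g) = 0.03550·(2090/0.0808)·0.9381²/(2·9.81) = 41.18 m
Δp = ρg·h_f = 999.9·9.81·41.18 = 404.0 kPa

Δp ≈ 404 kPa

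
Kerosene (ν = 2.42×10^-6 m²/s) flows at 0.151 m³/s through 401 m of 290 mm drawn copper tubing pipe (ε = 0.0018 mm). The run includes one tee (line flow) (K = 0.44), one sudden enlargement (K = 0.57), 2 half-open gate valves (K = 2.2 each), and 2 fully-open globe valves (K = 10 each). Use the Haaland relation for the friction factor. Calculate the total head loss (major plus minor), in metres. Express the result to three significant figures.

V = 4Q/(πD²) = 2.286 m/s; V²/2g = 0.2664 m
Re = 2.74×10^5, ε/D = 6.21×10^-6 → f = 0.01464 (Haaland)
Major: h_f = f(L/D)·V²/2g = 0.01464·1383·0.2664 = 5.391 m
Minor: ΣK = 25.4; h_m = ΣK·V²/2g = 6.768 m
Total H_L = 5.391 + 6.768 = 12.16 m

H_L ≈ 12.2 m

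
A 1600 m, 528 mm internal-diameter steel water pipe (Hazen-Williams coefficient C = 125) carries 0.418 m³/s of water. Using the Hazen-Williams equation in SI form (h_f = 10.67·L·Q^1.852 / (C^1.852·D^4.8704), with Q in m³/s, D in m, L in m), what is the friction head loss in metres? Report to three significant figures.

h_f ≈ 9.96 m

h_f = 10.67·1600·0.418^1.852 / (125^1.852·0.528^4.8704) = 9.957 m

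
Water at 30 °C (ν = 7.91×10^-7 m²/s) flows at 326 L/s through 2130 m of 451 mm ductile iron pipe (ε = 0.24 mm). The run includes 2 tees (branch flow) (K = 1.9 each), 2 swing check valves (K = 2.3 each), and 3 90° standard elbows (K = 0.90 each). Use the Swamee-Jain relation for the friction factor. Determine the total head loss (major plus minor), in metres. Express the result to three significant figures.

H_L ≈ 19.8 m

V = 4Q/(πD²) = 2.041 m/s; V²/2g = 0.2123 m
Re = 1.16×10^6, ε/D = 5.32×10^-4 → f = 0.01744 (Swamee-Jain)
Major: h_f = f(L/D)·V²/2g = 0.01744·4723·0.2123 = 17.49 m
Minor: ΣK = 11.1; h_m = ΣK·V²/2g = 2.356 m
Total H_L = 17.49 + 2.356 = 19.84 m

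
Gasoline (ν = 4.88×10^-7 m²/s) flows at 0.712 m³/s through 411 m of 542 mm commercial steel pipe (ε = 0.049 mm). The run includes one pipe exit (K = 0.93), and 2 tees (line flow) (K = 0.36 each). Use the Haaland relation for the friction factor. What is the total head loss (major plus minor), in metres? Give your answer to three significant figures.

H_L ≈ 5.31 m

V = 4Q/(πD²) = 3.086 m/s; V²/2g = 0.4854 m
Re = 3.43×10^6, ε/D = 9.04×10^-5 → f = 0.01226 (Haaland)
Major: h_f = f(L/D)·V²/2g = 0.01226·758.3·0.4854 = 4.513 m
Minor: ΣK = 1.65; h_m = ΣK·V²/2g = 0.8009 m
Total H_L = 4.513 + 0.8009 = 5.314 m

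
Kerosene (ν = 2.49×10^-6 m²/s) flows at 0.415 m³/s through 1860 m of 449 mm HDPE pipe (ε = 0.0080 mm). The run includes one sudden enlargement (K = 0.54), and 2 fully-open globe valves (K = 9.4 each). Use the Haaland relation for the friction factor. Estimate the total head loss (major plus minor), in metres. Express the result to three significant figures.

H_L ≈ 26.2 m

V = 4Q/(πD²) = 2.621 m/s; V²/2g = 0.3501 m
Re = 4.73×10^5, ε/D = 1.78×10^-5 → f = 0.01340 (Haaland)
Major: h_f = f(L/D)·V²/2g = 0.01340·4143·0.3501 = 19.43 m
Minor: ΣK = 19.3; h_m = ΣK·V²/2g = 6.772 m
Total H_L = 19.43 + 6.772 = 26.20 m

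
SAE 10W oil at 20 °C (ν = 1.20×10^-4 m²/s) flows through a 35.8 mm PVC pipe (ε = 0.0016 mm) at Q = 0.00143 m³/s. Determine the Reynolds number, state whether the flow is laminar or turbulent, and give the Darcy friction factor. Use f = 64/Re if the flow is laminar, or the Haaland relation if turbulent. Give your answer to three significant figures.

Re ≈ 424; laminar; f = 64/Re ≈ 0.151

V = 4Q/(πD²) = 1.421 m/s
Re = VD/ν = 1.421·0.0358/1.20×10^-4 = 424
Re < 2300 → laminar → f = 64/Re = 0.1510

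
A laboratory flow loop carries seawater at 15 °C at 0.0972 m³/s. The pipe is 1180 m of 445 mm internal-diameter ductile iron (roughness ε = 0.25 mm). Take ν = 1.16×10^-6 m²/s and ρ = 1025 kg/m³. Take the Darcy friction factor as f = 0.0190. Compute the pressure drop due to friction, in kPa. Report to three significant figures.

Δp ≈ 10.1 kPa

V = 4Q/(πD²) = 4·0.0972/(π·0.445²) = 0.6250 m/s
h_f = f(L/D)V²/(2g) = 0.01900·(1180/0.445)·0.6250²/(2·9.81) = 1.003 m
Δp = ρg·h_f = 1025·9.81·1.003 = 10.09 kPa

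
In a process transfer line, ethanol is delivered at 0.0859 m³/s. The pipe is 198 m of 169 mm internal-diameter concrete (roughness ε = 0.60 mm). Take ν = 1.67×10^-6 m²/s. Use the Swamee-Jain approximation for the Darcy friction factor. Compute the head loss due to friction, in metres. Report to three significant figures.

V = 4Q/(πD²) = 4·0.0859/(π·0.169²) = 3.829 m/s
Re = VD/ν = 3.829·0.169/1.67×10^-6 = 3.88×10^5 → turbulent
ε/D = 0.60/169 = 0.00355
Swamee-Jain: f = 0.02788
h_f = f(L/D)V²/(2g) = 0.02788·(198/0.169)·3.829²/(2·9.81) = 24.42 m

h_f ≈ 24.4 m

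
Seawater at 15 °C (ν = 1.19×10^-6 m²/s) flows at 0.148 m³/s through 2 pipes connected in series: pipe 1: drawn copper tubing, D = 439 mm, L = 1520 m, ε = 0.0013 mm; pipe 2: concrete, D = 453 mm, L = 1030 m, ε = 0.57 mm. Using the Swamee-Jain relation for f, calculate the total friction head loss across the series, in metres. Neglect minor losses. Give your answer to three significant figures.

Pipe 1: V = 0.9778 m/s, Re = 3.61×10^5, ε/D = 2.96×10^-6, f = 0.01393, h_1 = f(L/D)V²/2g = 2.350 m
Pipe 2: V = 0.9183 m/s, Re = 3.50×10^5, ε/D = 0.00126, f = 0.02164, h_2 = f(L/D)V²/2g = 2.114 m
Series → Q common, losses add: H = Σh = 4.465 m

H ≈ 4.46 m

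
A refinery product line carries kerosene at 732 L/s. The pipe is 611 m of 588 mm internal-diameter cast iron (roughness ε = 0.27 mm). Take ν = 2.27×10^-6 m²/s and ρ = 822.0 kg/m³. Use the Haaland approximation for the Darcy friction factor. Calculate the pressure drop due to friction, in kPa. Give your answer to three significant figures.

Δp ≈ 53.0 kPa

V = 4Q/(πD²) = 4·0.732/(π·0.588²) = 2.696 m/s
Re = VD/ν = 2.696·0.588/2.27×10^-6 = 6.98×10^5 → turbulent
ε/D = 0.27/588 = 4.59×10^-4
Haaland: f = 0.01707
h_f = f(L/D)V²/(2g) = 0.01707·(611/0.588)·2.696²/(2·9.81) = 6.571 m
Δp = ρg·h_f = 822.0·9.81·6.571 = 52.99 kPa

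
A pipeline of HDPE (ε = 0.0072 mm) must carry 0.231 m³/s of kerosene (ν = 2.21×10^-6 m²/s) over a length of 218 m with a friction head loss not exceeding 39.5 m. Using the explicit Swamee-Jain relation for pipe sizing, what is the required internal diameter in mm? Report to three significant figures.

D ≈ 202 mm

Swamee-Jain (Type III): D = 0.66·[ε^1.25·(LQ²/(gh_f))^4.75 + ν·Q^9.4·(L/(gh_f))^5.2]^0.04
LQ²/(gh_f) = 0.03002; L/(gh_f) = 0.5626
Term 1 = ε^1.25·(…)^4.75 = 2.18×10^-14; Term 2 = ν·Q^9.4·(…)^5.2 = 1.16×10^-13
D = 0.66·(2.18×10^-14 + 1.16×10^-13)^0.04 = 0.2019 m = 202 mm
Check: V = 7.22 m/s, Re = 6.59×10^5, f = 0.01311, h_f = 37.6 m ≈ 39.5 m ✓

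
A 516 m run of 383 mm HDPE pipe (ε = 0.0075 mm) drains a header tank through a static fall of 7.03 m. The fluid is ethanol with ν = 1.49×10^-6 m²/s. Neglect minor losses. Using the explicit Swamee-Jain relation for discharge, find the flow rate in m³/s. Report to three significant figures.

Swamee-Jain (Type II): Q = -0.965·√(gD⁵h_f/L)·ln[ε/(3.7D) + √(3.17ν²L/(gD³h_f))]
√(gD⁵h_f/L) = √(9.81·0.383⁵·7.03/516) = 0.03319
ε/(3.7D) = 5.29×10^-6; √(3.17ν²L/(gD³h_f)) = 3.06×10^-5
Q = -0.965·0.03319·ln(3.591×10^-5) = 0.3278 m³/s
Check: V = 2.85 m/s, Re = 7.31×10^5, f = 0.01263, h_f = 7.02 m ≈ 7.03 m ✓

Q ≈ 0.328 m³/s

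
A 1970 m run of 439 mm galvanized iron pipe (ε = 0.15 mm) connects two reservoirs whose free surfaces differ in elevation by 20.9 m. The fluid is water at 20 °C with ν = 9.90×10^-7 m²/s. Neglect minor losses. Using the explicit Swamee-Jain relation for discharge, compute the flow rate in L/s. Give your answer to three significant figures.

Q ≈ 362 L/s

Swamee-Jain (Type II): Q = -0.965·√(gD⁵h_f/L)·ln[ε/(3.7D) + √(3.17ν²L/(gD³h_f))]
√(gD⁵h_f/L) = √(9.81·0.439⁵·20.9/1970) = 0.04119
ε/(3.7D) = 9.23×10^-5; √(3.17ν²L/(gD³h_f)) = 1.88×10^-5
Q = -0.965·0.04119·ln(1.111×10^-4) = 0.3619 m³/s
Check: V = 2.39 m/s, Re = 1.06×10^6, f = 0.01608, h_f = 21.0 m ≈ 20.9 m ✓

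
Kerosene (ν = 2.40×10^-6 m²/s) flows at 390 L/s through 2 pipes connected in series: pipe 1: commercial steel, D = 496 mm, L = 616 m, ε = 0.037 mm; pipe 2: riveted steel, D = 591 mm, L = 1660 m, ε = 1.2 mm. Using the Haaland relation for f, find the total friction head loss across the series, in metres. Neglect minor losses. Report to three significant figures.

Pipe 1: V = 2.018 m/s, Re = 4.17×10^5, ε/D = 7.46×10^-5, f = 0.01431, h_1 = f(L/D)V²/2g = 3.690 m
Pipe 2: V = 1.422 m/s, Re = 3.50×10^5, ε/D = 0.00203, f = 0.02401, h_2 = f(L/D)V²/2g = 6.948 m
Series → Q common, losses add: H = Σh = 10.64 m

H ≈ 10.6 m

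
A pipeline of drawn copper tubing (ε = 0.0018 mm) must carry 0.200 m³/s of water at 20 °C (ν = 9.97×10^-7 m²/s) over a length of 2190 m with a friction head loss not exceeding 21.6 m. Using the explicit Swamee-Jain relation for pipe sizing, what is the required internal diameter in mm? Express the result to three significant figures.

Swamee-Jain (Type III): D = 0.66·[ε^1.25·(LQ²/(gh_f))^4.75 + ν·Q^9.4·(L/(gh_f))^5.2]^0.04
LQ²/(gh_f) = 0.4134; L/(gh_f) = 10.34
Term 1 = ε^1.25·(…)^4.75 = 9.93×10^-10; Term 2 = ν·Q^9.4·(…)^5.2 = 5.04×10^-8
D = 0.66·(9.93×10^-10 + 5.04×10^-8)^0.04 = 0.3373 m = 337 mm
Check: V = 2.24 m/s, Re = 7.57×10^5, f = 0.01228, h_f = 20.4 m ≈ 21.6 m ✓

D ≈ 337 mm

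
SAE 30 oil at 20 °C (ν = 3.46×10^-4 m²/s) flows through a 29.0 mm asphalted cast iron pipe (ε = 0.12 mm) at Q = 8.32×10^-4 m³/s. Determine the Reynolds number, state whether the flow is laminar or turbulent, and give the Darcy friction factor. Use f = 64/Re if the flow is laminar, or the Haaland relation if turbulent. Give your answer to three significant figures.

V = 4Q/(πD²) = 1.260 m/s
Re = VD/ν = 1.260·0.0290/3.46×10^-4 = 106
Re < 2300 → laminar → f = 64/Re = 0.6062

Re ≈ 106; laminar; f = 64/Re ≈ 0.606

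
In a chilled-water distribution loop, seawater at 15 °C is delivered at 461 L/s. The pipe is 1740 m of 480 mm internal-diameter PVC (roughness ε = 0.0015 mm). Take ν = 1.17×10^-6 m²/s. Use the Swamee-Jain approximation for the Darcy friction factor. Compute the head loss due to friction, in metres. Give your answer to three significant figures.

h_f ≈ 13.9 m

V = 4Q/(πD²) = 4·0.461/(π·0.480²) = 2.548 m/s
Re = VD/ν = 2.548·0.480/1.17×10^-6 = 1.05×10^6 → turbulent
ε/D = 0.0015/480 = 3.13×10^-6
Swamee-Jain: f = 0.01160
h_f = f(L/D)V²/(2g) = 0.01160·(1740/0.480)·2.548²/(2·9.81) = 13.91 m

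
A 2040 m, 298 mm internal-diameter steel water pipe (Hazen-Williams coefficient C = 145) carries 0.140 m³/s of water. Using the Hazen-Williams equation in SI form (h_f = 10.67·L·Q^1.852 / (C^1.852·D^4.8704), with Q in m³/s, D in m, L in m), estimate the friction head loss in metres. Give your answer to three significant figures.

h_f ≈ 20.6 m

h_f = 10.67·2040·0.140^1.852 / (145^1.852·0.298^4.8704) = 20.62 m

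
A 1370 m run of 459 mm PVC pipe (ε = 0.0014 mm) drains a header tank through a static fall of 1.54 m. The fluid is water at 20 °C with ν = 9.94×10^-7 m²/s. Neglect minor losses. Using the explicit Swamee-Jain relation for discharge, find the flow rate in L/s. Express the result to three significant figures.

Swamee-Jain (Type II): Q = -0.965·√(gD⁵h_f/L)·ln[ε/(3.7D) + √(3.17ν²L/(gD³h_f))]
√(gD⁵h_f/L) = √(9.81·0.459⁵·1.54/1370) = 0.01499
ε/(3.7D) = 8.24×10^-7; √(3.17ν²L/(gD³h_f)) = 5.42×10^-5
Q = -0.965·0.01499·ln(5.502×10^-5) = 0.1419 m³/s
Check: V = 0.857 m/s, Re = 3.96×10^5, f = 0.01370, h_f = 1.53 m ≈ 1.54 m ✓

Q ≈ 142 L/s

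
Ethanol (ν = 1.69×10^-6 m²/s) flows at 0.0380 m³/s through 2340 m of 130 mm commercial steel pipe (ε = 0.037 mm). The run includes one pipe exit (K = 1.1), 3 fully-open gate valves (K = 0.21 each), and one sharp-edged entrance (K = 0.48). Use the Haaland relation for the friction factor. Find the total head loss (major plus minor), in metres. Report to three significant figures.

H_L ≈ 130 m

V = 4Q/(πD²) = 2.863 m/s; V²/2g = 0.4177 m
Re = 2.20×10^5, ε/D = 2.85×10^-4 → f = 0.01722 (Haaland)
Major: h_f = f(L/D)·V²/2g = 0.01722·18000·0.4177 = 129.5 m
Minor: ΣK = 2.21; h_m = ΣK·V²/2g = 0.9232 m
Total H_L = 129.5 + 0.9232 = 130.4 m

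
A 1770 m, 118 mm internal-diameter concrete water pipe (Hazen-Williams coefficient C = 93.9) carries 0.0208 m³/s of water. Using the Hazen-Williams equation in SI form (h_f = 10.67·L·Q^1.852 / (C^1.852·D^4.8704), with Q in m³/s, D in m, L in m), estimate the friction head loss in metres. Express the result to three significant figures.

h_f ≈ 107 m

h_f = 10.67·1770·0.0208^1.852 / (93.9^1.852·0.118^4.8704) = 106.7 m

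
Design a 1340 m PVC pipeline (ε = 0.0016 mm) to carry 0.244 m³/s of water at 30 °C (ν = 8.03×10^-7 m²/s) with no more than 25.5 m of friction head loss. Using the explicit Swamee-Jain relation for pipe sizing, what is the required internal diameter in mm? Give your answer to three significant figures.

Swamee-Jain (Type III): D = 0.66·[ε^1.25·(LQ²/(gh_f))^4.75 + ν·Q^9.4·(L/(gh_f))^5.2]^0.04
LQ²/(gh_f) = 0.3189; L/(gh_f) = 5.357
Term 1 = ε^1.25·(…)^4.75 = 2.50×10^-10; Term 2 = ν·Q^9.4·(…)^5.2 = 8.64×10^-9
D = 0.66·(2.50×10^-10 + 8.64×10^-9)^0.04 = 0.3144 m = 314 mm
Check: V = 3.14 m/s, Re = 1.23×10^6, f = 0.01136, h_f = 24.4 m ≈ 25.5 m ✓

D ≈ 314 mm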